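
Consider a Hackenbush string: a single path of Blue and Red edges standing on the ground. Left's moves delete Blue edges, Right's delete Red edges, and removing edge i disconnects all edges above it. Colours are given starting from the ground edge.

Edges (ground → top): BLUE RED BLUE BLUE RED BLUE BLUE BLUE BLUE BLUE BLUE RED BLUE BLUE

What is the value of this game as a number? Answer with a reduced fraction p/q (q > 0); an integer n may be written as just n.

7159/8192

Recurse on prefixes of the 14-edge string BLUE RED BLUE BLUE RED BLUE BLUE BLUE BLUE BLUE BLUE RED BLUE BLUE:
1 of 14 · B · max L 0 · min R +∞ gives 1
2 of 14 · BR · max L 0 · min R 1 gives 1/2
3 of 14 · BRB · max L 1/2 · min R 1 gives 3/4
4 of 14 · BRBB · max L 3/4 · min R 1 gives 7/8
5 of 14 · BRBBR · max L 3/4 · min R 7/8 gives 13/16
6 of 14 · BRBBRB · max L 13/16 · min R 7/8 gives 27/32
7 of 14 · BRBBRBB · max L 27/32 · min R 7/8 gives 55/64
8 of 14 · BRBBRBBB · max L 55/64 · min R 7/8 gives 111/128
9 of 14 · BRBBRBBBB · max L 111/128 · min R 7/8 gives 223/256
10 of 14 · BRBBRBBBBB · max L 223/256 · min R 7/8 gives 447/512
11 of 14 · BRBBRBBBBBB · max L 447/512 · min R 7/8 gives 895/1024
12 of 14 · BRBBRBBBBBBR · max L 447/512 · min R 895/1024 gives 1789/2048
13 of 14 · BRBBRBBBBBBRB · max L 1789/2048 · min R 895/1024 gives 3579/4096
14 of 14 · BRBBRBBBBBBRBB · max L 3579/4096 · min R 895/1024 gives 7159/8192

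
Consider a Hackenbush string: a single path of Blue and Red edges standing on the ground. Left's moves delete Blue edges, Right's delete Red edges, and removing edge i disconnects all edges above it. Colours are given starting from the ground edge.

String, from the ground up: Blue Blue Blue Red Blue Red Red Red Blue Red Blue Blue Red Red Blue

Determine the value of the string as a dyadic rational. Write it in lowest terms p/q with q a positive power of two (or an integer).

10419/4096

G_1 [B]  L=[0]  R=[(no moves)]  ⇒ 1
G_2 [BB]  L=[0, 1]  R=[(no moves)]  ⇒ 2
G_3 [BBB]  L=[0, 1, 2]  R=[(no moves)]  ⇒ 3
G_4 [BBBR]  L=[0, 1, 2]  R=[3]  ⇒ 5/2
G_5 [BBBRB]  L=[0, 1, 2, 5/2]  R=[3]  ⇒ 11/4
G_6 [BBBRBR]  L=[0, 1, 2, 5/2]  R=[11/4, 3]  ⇒ 21/8
G_7 [BBBRBRR]  L=[0, 1, 2, 5/2]  R=[21/8, 11/4, 3]  ⇒ 41/16
G_8 [BBBRBRRR]  L=[0, 1, 2, 5/2]  R=[41/16, 21/8, 11/4, 3]  ⇒ 81/32
G_9 [BBBRBRRRB]  L=[0, 1, 2, 5/2, 81/32]  R=[41/16, 21/8, 11/4, 3]  ⇒ 163/64
G_10 [BBBRBRRRBR]  L=[0, 1, 2, 5/2, 81/32]  R=[163/64, 41/16, 21/8, 11/4, 3]  ⇒ 325/128
G_11 [BBBRBRRRBRB]  L=[0, 1, 2, 5/2, 81/32, 325/128]  R=[163/64, 41/16, 21/8, 11/4, 3]  ⇒ 651/256
G_12 [BBBRBRRRBRBB]  L=[0, 1, 2, 5/2, 81/32, 325/128, 651/256]  R=[163/64, 41/16, 21/8, 11/4, 3]  ⇒ 1303/512
G_13 [BBBRBRRRBRBBR]  L=[0, 1, 2, 5/2, 81/32, 325/128, 651/256]  R=[1303/512, 163/64, 41/16, 21/8, 11/4, 3]  ⇒ 2605/1024
G_14 [BBBRBRRRBRBBRR]  L=[0, 1, 2, 5/2, 81/32, 325/128, 651/256]  R=[2605/1024, 1303/512, 163/64, 41/16, 21/8, 11/4, 3]  ⇒ 5209/2048
G_15 [BBBRBRRRBRBBRRB]  L=[0, 1, 2, 5/2, 81/32, 325/128, 651/256, 5209/2048]  R=[2605/1024, 1303/512, 163/64, 41/16, 21/8, 11/4, 3]  ⇒ 10419/4096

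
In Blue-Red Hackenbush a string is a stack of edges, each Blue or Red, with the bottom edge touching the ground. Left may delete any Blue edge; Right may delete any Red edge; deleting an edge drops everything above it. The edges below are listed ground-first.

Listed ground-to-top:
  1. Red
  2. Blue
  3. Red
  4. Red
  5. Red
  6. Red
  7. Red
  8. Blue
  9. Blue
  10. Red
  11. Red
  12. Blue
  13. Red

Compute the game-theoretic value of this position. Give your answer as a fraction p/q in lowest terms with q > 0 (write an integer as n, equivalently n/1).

Recurse on prefixes of the 13-edge string Red Blue Red Red Red Red Red Blue Blue Red Red Blue Red:
edge 1 of 13 (Red): {  | 0 } — -1
edge 2 of 13 (Blue): { -1 | 0 } — -1/2
edge 3 of 13 (Red): { -1 | -1/2, 0 } — -3/4
edge 4 of 13 (Red): { -1 | -3/4, -1/2, 0 } — -7/8
edge 5 of 13 (Red): { -1 | -7/8, -3/4, -1/2, 0 } — -15/16
edge 6 of 13 (Red): { -1 | -15/16, -7/8, -3/4, -1/2, 0 } — -31/32
edge 7 of 13 (Red): { -1 | -31/32, -15/16, -7/8, -3/4, -1/2, 0 } — -63/64
edge 8 of 13 (Blue): { -1, -63/64 | -31/32, -15/16, -7/8, -3/4, -1/2, 0 } — -125/128
edge 9 of 13 (Blue): { -1, -63/64, -125/128 | -31/32, -15/16, -7/8, -3/4, -1/2, 0 } — -249/256
edge 10 of 13 (Red): { -1, -63/64, -125/128 | -249/256, -31/32, -15/16, -7/8, -3/4, -1/2, 0 } — -499/512
edge 11 of 13 (Red): { -1, -63/64, -125/128 | -499/512, -249/256, -31/32, -15/16, -7/8, -3/4, -1/2, 0 } — -999/1024
edge 12 of 13 (Blue): { -1, -63/64, -125/128, -999/1024 | -499/512, -249/256, -31/32, -15/16, -7/8, -3/4, -1/2, 0 } — -1997/2048
edge 13 of 13 (Red): { -1, -63/64, -125/128, -999/1024 | -1997/2048, -499/512, -249/256, -31/32, -15/16, -7/8, -3/4, -1/2, 0 } — -3995/4096

-3995/4096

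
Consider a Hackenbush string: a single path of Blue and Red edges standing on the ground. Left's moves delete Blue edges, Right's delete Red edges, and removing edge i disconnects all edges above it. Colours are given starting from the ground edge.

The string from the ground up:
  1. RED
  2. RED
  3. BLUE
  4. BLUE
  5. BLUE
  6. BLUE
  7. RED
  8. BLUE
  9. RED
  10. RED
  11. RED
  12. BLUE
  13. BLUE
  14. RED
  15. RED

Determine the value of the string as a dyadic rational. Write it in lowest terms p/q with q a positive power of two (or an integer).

-8935/8192

edge 1 of 15 (RED): { — | 0 } -> -1
edge 2 of 15 (RED): { — | -1, 0 } -> -2
edge 3 of 15 (BLUE): { -2 | -1, 0 } -> -3/2
edge 4 of 15 (BLUE): { -2, -3/2 | -1, 0 } -> -5/4
edge 5 of 15 (BLUE): { -2, -3/2, -5/4 | -1, 0 } -> -9/8
edge 6 of 15 (BLUE): { -2, -3/2, -5/4, -9/8 | -1, 0 } -> -17/16
edge 7 of 15 (RED): { -2, -3/2, -5/4, -9/8 | -17/16, -1, 0 } -> -35/32
edge 8 of 15 (BLUE): { -2, -3/2, -5/4, -9/8, -35/32 | -17/16, -1, 0 } -> -69/64
edge 9 of 15 (RED): { -2, -3/2, -5/4, -9/8, -35/32 | -69/64, -17/16, -1, 0 } -> -139/128
edge 10 of 15 (RED): { -2, -3/2, -5/4, -9/8, -35/32 | -139/128, -69/64, -17/16, -1, 0 } -> -279/256
edge 11 of 15 (RED): { -2, -3/2, -5/4, -9/8, -35/32 | -279/256, -139/128, -69/64, -17/16, -1, 0 } -> -559/512
edge 12 of 15 (BLUE): { -2, -3/2, -5/4, -9/8, -35/32, -559/512 | -279/256, -139/128, -69/64, -17/16, -1, 0 } -> -1117/1024
edge 13 of 15 (BLUE): { -2, -3/2, -5/4, -9/8, -35/32, -559/512, -1117/1024 | -279/256, -139/128, -69/64, -17/16, -1, 0 } -> -2233/2048
edge 14 of 15 (RED): { -2, -3/2, -5/4, -9/8, -35/32, -559/512, -1117/1024 | -2233/2048, -279/256, -139/128, -69/64, -17/16, -1, 0 } -> -4467/4096
edge 15 of 15 (RED): { -2, -3/2, -5/4, -9/8, -35/32, -559/512, -1117/1024 | -4467/4096, -2233/2048, -279/256, -139/128, -69/64, -17/16, -1, 0 } -> -8935/8192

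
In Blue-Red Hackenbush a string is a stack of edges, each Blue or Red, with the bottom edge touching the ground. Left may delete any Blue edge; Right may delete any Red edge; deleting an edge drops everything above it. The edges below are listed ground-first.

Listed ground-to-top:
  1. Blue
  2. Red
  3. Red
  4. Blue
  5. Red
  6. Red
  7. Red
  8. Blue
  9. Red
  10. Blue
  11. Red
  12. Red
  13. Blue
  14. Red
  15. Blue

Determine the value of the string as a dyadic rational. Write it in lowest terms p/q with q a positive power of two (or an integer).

1 of 15 · B · max L 0 · min R +∞ so 1
2 of 15 · BR · max L 0 · min R 1 so 1/2
3 of 15 · BRR · max L 0 · min R 1/2 so 1/4
4 of 15 · BRRB · max L 1/4 · min R 1/2 so 3/8
5 of 15 · BRRBR · max L 1/4 · min R 3/8 so 5/16
6 of 15 · BRRBRR · max L 1/4 · min R 5/16 so 9/32
7 of 15 · BRRBRRR · max L 1/4 · min R 9/32 so 17/64
8 of 15 · BRRBRRRB · max L 17/64 · min R 9/32 so 35/128
9 of 15 · BRRBRRRBR · max L 17/64 · min R 35/128 so 69/256
10 of 15 · BRRBRRRBRB · max L 69/256 · min R 35/128 so 139/512
11 of 15 · BRRBRRRBRBR · max L 69/256 · min R 139/512 so 277/1024
12 of 15 · BRRBRRRBRBRR · max L 69/256 · min R 277/1024 so 553/2048
13 of 15 · BRRBRRRBRBRRB · max L 553/2048 · min R 277/1024 so 1107/4096
14 of 15 · BRRBRRRBRBRRBR · max L 553/2048 · min R 1107/4096 so 2213/8192
15 of 15 · BRRBRRRBRBRRBRB · max L 2213/8192 · min R 1107/4096 so 4427/16384

4427/16384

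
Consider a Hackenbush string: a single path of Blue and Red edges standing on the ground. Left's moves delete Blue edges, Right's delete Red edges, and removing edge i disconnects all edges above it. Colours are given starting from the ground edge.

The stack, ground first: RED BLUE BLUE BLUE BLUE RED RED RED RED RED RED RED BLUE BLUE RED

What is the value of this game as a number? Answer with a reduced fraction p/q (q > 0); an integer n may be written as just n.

Prefix values for RED BLUE BLUE BLUE BLUE RED RED RED RED RED RED RED BLUE BLUE RED via {L|R} + simplicity:
edge 1 of 15 (RED): { (no moves) | 0 } so -1
edge 2 of 15 (BLUE): { -1 | 0 } so -1/2
edge 3 of 15 (BLUE): { -1, -1/2 | 0 } so -1/4
edge 4 of 15 (BLUE): { -1, -1/2, -1/4 | 0 } so -1/8
edge 5 of 15 (BLUE): { -1, -1/2, -1/4, -1/8 | 0 } so -1/16
edge 6 of 15 (RED): { -1, -1/2, -1/4, -1/8 | -1/16, 0 } so -3/32
edge 7 of 15 (RED): { -1, -1/2, -1/4, -1/8 | -3/32, -1/16, 0 } so -7/64
edge 8 of 15 (RED): { -1, -1/2, -1/4, -1/8 | -7/64, -3/32, -1/16, 0 } so -15/128
edge 9 of 15 (RED): { -1, -1/2, -1/4, -1/8 | -15/128, -7/64, -3/32, -1/16, 0 } so -31/256
edge 10 of 15 (RED): { -1, -1/2, -1/4, -1/8 | -31/256, -15/128, -7/64, -3/32, -1/16, 0 } so -63/512
edge 11 of 15 (RED): { -1, -1/2, -1/4, -1/8 | -63/512, -31/256, -15/128, -7/64, -3/32, -1/16, 0 } so -127/1024
edge 12 of 15 (RED): { -1, -1/2, -1/4, -1/8 | -127/1024, -63/512, -31/256, -15/128, -7/64, -3/32, -1/16, 0 } so -255/2048
edge 13 of 15 (BLUE): { -1, -1/2, -1/4, -1/8, -255/2048 | -127/1024, -63/512, -31/256, -15/128, -7/64, -3/32, -1/16, 0 } so -509/4096
edge 14 of 15 (BLUE): { -1, -1/2, -1/4, -1/8, -255/2048, -509/4096 | -127/1024, -63/512, -31/256, -15/128, -7/64, -3/32, -1/16, 0 } so -1017/8192
edge 15 of 15 (RED): { -1, -1/2, -1/4, -1/8, -255/2048, -509/4096 | -1017/8192, -127/1024, -63/512, -31/256, -15/128, -7/64, -3/32, -1/16, 0 } so -2035/16384

-2035/16384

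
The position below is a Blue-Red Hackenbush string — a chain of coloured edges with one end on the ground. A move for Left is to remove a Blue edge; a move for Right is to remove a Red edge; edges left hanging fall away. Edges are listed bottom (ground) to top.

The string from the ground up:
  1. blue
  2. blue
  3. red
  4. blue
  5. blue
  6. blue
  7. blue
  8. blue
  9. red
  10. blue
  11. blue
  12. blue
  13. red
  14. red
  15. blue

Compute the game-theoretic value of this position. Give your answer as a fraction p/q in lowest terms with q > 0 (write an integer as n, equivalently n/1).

16243/8192

Recurse on prefixes of the 15-edge string blue blue red blue blue blue blue blue red blue blue blue red red blue:
1 of 15 · b · max L 0 · min R +∞ = 1
2 of 15 · bb · max L 1 · min R +∞ = 2
3 of 15 · bbr · max L 1 · min R 2 = 3/2
4 of 15 · bbrb · max L 3/2 · min R 2 = 7/4
5 of 15 · bbrbb · max L 7/4 · min R 2 = 15/8
6 of 15 · bbrbbb · max L 15/8 · min R 2 = 31/16
7 of 15 · bbrbbbb · max L 31/16 · min R 2 = 63/32
8 of 15 · bbrbbbbb · max L 63/32 · min R 2 = 127/64
9 of 15 · bbrbbbbbr · max L 63/32 · min R 127/64 = 253/128
10 of 15 · bbrbbbbbrb · max L 253/128 · min R 127/64 = 507/256
11 of 15 · bbrbbbbbrbb · max L 507/256 · min R 127/64 = 1015/512
12 of 15 · bbrbbbbbrbbb · max L 1015/512 · min R 127/64 = 2031/1024
13 of 15 · bbrbbbbbrbbbr · max L 1015/512 · min R 2031/1024 = 4061/2048
14 of 15 · bbrbbbbbrbbbrr · max L 1015/512 · min R 4061/2048 = 8121/4096
15 of 15 · bbrbbbbbrbbbrrb · max L 8121/4096 · min R 4061/2048 = 16243/8192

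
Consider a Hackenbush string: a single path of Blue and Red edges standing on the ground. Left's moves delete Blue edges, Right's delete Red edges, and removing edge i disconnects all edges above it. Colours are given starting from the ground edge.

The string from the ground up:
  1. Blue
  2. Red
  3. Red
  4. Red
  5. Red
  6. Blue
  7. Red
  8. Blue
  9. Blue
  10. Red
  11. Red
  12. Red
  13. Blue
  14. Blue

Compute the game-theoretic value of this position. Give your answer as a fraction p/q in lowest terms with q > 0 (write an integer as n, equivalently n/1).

Prefix values for Blue Red Red Red Red Blue Red Blue Blue Red Red Red Blue Blue via {L|R} + simplicity:
G(B) = { 0 | · } ⇒ 1
G(BR) = { 0 | 1 } ⇒ 1/2
G(BRR) = { 0 | 1/2, 1 } ⇒ 1/4
G(BRRR) = { 0 | 1/4, 1/2, 1 } ⇒ 1/8
G(BRRRR) = { 0 | 1/8, 1/4, 1/2, 1 } ⇒ 1/16
G(BRRRRB) = { 0, 1/16 | 1/8, 1/4, 1/2, 1 } ⇒ 3/32
G(BRRRRBR) = { 0, 1/16 | 3/32, 1/8, 1/4, 1/2, 1 } ⇒ 5/64
G(BRRRRBRB) = { 0, 1/16, 5/64 | 3/32, 1/8, 1/4, 1/2, 1 } ⇒ 11/128
G(BRRRRBRBB) = { 0, 1/16, 5/64, 11/128 | 3/32, 1/8, 1/4, 1/2, 1 } ⇒ 23/256
G(BRRRRBRBBR) = { 0, 1/16, 5/64, 11/128 | 23/256, 3/32, 1/8, 1/4, 1/2, 1 } ⇒ 45/512
G(BRRRRBRBBRR) = { 0, 1/16, 5/64, 11/128 | 45/512, 23/256, 3/32, 1/8, 1/4, 1/2, 1 } ⇒ 89/1024
G(BRRRRBRBBRRR) = { 0, 1/16, 5/64, 11/128 | 89/1024, 45/512, 23/256, 3/32, 1/8, 1/4, 1/2, 1 } ⇒ 177/2048
G(BRRRRBRBBRRRB) = { 0, 1/16, 5/64, 11/128, 177/2048 | 89/1024, 45/512, 23/256, 3/32, 1/8, 1/4, 1/2, 1 } ⇒ 355/4096
G(BRRRRBRBBRRRBB) = { 0, 1/16, 5/64, 11/128, 177/2048, 355/4096 | 89/1024, 45/512, 23/256, 3/32, 1/8, 1/4, 1/2, 1 } ⇒ 711/8192

711/8192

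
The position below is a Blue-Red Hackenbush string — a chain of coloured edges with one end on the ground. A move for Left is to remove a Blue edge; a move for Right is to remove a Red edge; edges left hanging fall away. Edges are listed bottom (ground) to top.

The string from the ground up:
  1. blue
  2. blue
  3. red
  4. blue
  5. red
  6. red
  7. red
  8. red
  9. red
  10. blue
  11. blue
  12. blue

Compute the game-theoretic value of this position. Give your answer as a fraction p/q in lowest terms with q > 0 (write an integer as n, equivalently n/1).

1551/1024

G_1 [b]  L=[0]  R=[none]  → 1
G_2 [bb]  L=[0; 1]  R=[none]  → 2
G_3 [bbr]  L=[0; 1]  R=[2]  → 3/2
G_4 [bbrb]  L=[0; 1; 3/2]  R=[2]  → 7/4
G_5 [bbrbr]  L=[0; 1; 3/2]  R=[7/4; 2]  → 13/8
G_6 [bbrbrr]  L=[0; 1; 3/2]  R=[13/8; 7/4; 2]  → 25/16
G_7 [bbrbrrr]  L=[0; 1; 3/2]  R=[25/16; 13/8; 7/4; 2]  → 49/32
G_8 [bbrbrrrr]  L=[0; 1; 3/2]  R=[49/32; 25/16; 13/8; 7/4; 2]  → 97/64
G_9 [bbrbrrrrr]  L=[0; 1; 3/2]  R=[97/64; 49/32; 25/16; 13/8; 7/4; 2]  → 193/128
G_10 [bbrbrrrrrb]  L=[0; 1; 3/2; 193/128]  R=[97/64; 49/32; 25/16; 13/8; 7/4; 2]  → 387/256
G_11 [bbrbrrrrrbb]  L=[0; 1; 3/2; 193/128; 387/256]  R=[97/64; 49/32; 25/16; 13/8; 7/4; 2]  → 775/512
G_12 [bbrbrrrrrbbb]  L=[0; 1; 3/2; 193/128; 387/256; 775/512]  R=[97/64; 49/32; 25/16; 13/8; 7/4; 2]  → 1551/1024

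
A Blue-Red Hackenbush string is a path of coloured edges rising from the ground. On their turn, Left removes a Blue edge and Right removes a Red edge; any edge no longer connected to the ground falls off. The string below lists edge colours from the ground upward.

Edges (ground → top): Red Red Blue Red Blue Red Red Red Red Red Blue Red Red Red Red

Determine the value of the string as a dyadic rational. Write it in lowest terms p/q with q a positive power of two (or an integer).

-14303/8192

1 of 15 · R · max L −∞ · min R 0 -> -1
2 of 15 · RR · max L −∞ · min R -1 -> -2
3 of 15 · RRB · max L -2 · min R -1 -> -3/2
4 of 15 · RRBR · max L -2 · min R -3/2 -> -7/4
5 of 15 · RRBRB · max L -7/4 · min R -3/2 -> -13/8
6 of 15 · RRBRBR · max L -7/4 · min R -13/8 -> -27/16
7 of 15 · RRBRBRR · max L -7/4 · min R -27/16 -> -55/32
8 of 15 · RRBRBRRR · max L -7/4 · min R -55/32 -> -111/64
9 of 15 · RRBRBRRRR · max L -7/4 · min R -111/64 -> -223/128
10 of 15 · RRBRBRRRRR · max L -7/4 · min R -223/128 -> -447/256
11 of 15 · RRBRBRRRRRB · max L -447/256 · min R -223/128 -> -893/512
12 of 15 · RRBRBRRRRRBR · max L -447/256 · min R -893/512 -> -1787/1024
13 of 15 · RRBRBRRRRRBRR · max L -447/256 · min R -1787/1024 -> -3575/2048
14 of 15 · RRBRBRRRRRBRRR · max L -447/256 · min R -3575/2048 -> -7151/4096
15 of 15 · RRBRBRRRRRBRRRR · max L -447/256 · min R -7151/4096 -> -14303/8192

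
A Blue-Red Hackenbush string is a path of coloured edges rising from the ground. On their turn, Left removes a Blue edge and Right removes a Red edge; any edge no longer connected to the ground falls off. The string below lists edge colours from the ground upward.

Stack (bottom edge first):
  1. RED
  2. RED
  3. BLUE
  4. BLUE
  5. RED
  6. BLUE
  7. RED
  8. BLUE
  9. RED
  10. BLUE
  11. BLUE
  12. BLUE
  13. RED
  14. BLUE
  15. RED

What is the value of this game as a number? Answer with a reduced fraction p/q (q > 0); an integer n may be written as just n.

Build val(s[:k]) for k = 1..15, string s = RED RED BLUE BLUE RED BLUE RED BLUE RED BLUE BLUE BLUE RED BLUE RED.
val(R) = { — | 0 } -> -1
val(RR) = { — | -1 0 } -> -2
val(RRB) = { -2 | -1 0 } -> -3/2
val(RRBB) = { -2 -3/2 | -1 0 } -> -5/4
val(RRBBR) = { -2 -3/2 | -5/4 -1 0 } -> -11/8
val(RRBBRB) = { -2 -3/2 -11/8 | -5/4 -1 0 } -> -21/16
val(RRBBRBR) = { -2 -3/2 -11/8 | -21/16 -5/4 -1 0 } -> -43/32
val(RRBBRBRB) = { -2 -3/2 -11/8 -43/32 | -21/16 -5/4 -1 0 } -> -85/64
val(RRBBRBRBR) = { -2 -3/2 -11/8 -43/32 | -85/64 -21/16 -5/4 -1 0 } -> -171/128
val(RRBBRBRBRB) = { -2 -3/2 -11/8 -43/32 -171/128 | -85/64 -21/16 -5/4 -1 0 } -> -341/256
val(RRBBRBRBRBB) = { -2 -3/2 -11/8 -43/32 -171/128 -341/256 | -85/64 -21/16 -5/4 -1 0 } -> -681/512
val(RRBBRBRBRBBB) = { -2 -3/2 -11/8 -43/32 -171/128 -341/256 -681/512 | -85/64 -21/16 -5/4 -1 0 } -> -1361/1024
val(RRBBRBRBRBBBR) = { -2 -3/2 -11/8 -43/32 -171/128 -341/256 -681/512 | -1361/1024 -85/64 -21/16 -5/4 -1 0 } -> -2723/2048
val(RRBBRBRBRBBBRB) = { -2 -3/2 -11/8 -43/32 -171/128 -341/256 -681/512 -2723/2048 | -1361/1024 -85/64 -21/16 -5/4 -1 0 } -> -5445/4096
val(RRBBRBRBRBBBRBR) = { -2 -3/2 -11/8 -43/32 -171/128 -341/256 -681/512 -2723/2048 | -5445/4096 -1361/1024 -85/64 -21/16 -5/4 -1 0 } -> -10891/8192

-10891/8192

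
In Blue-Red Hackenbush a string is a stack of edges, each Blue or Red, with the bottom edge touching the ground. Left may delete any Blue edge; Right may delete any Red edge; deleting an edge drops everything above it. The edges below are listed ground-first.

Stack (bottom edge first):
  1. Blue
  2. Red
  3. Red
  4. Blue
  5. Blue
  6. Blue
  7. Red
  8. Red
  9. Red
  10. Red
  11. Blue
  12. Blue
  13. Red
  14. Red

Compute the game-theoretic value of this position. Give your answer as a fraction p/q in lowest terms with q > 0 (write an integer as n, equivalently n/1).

3609/8192

Build g(s[:k]) for k = 1..14, string s = Blue Red Red Blue Blue Blue Red Red Red Red Blue Blue Red Red.
g(B) = { 0 | — } — 1
g(BR) = { 0 | 1 } — 1/2
g(BRR) = { 0 | 1/2, 1 } — 1/4
g(BRRB) = { 0, 1/4 | 1/2, 1 } — 3/8
g(BRRBB) = { 0, 1/4, 3/8 | 1/2, 1 } — 7/16
g(BRRBBB) = { 0, 1/4, 3/8, 7/16 | 1/2, 1 } — 15/32
g(BRRBBBR) = { 0, 1/4, 3/8, 7/16 | 15/32, 1/2, 1 } — 29/64
g(BRRBBBRR) = { 0, 1/4, 3/8, 7/16 | 29/64, 15/32, 1/2, 1 } — 57/128
g(BRRBBBRRR) = { 0, 1/4, 3/8, 7/16 | 57/128, 29/64, 15/32, 1/2, 1 } — 113/256
g(BRRBBBRRRR) = { 0, 1/4, 3/8, 7/16 | 113/256, 57/128, 29/64, 15/32, 1/2, 1 } — 225/512
g(BRRBBBRRRRB) = { 0, 1/4, 3/8, 7/16, 225/512 | 113/256, 57/128, 29/64, 15/32, 1/2, 1 } — 451/1024
g(BRRBBBRRRRBB) = { 0, 1/4, 3/8, 7/16, 225/512, 451/1024 | 113/256, 57/128, 29/64, 15/32, 1/2, 1 } — 903/2048
g(BRRBBBRRRRBBR) = { 0, 1/4, 3/8, 7/16, 225/512, 451/1024 | 903/2048, 113/256, 57/128, 29/64, 15/32, 1/2, 1 } — 1805/4096
g(BRRBBBRRRRBBRR) = { 0, 1/4, 3/8, 7/16, 225/512, 451/1024 | 1805/4096, 903/2048, 113/256, 57/128, 29/64, 15/32, 1/2, 1 } — 3609/8192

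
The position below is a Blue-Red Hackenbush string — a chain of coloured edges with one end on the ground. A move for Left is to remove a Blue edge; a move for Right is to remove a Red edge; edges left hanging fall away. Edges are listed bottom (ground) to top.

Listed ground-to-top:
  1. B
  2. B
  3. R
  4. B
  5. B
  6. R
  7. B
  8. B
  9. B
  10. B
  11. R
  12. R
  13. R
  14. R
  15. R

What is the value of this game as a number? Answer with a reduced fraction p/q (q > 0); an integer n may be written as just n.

step 1: add B to get B; options L={ 0 } R={ · } → 1
step 2: add B to get BB; options L={ 0; 1 } R={ · } → 2
step 3: add R to get BBR; options L={ 0; 1 } R={ 2 } → 3/2
step 4: add B to get BBRB; options L={ 0; 1; 3/2 } R={ 2 } → 7/4
step 5: add B to get BBRBB; options L={ 0; 1; 3/2; 7/4 } R={ 2 } → 15/8
step 6: add R to get BBRBBR; options L={ 0; 1; 3/2; 7/4 } R={ 15/8; 2 } → 29/16
step 7: add B to get BBRBBRB; options L={ 0; 1; 3/2; 7/4; 29/16 } R={ 15/8; 2 } → 59/32
step 8: add B to get BBRBBRBB; options L={ 0; 1; 3/2; 7/4; 29/16; 59/32 } R={ 15/8; 2 } → 119/64
step 9: add B to get BBRBBRBBB; options L={ 0; 1; 3/2; 7/4; 29/16; 59/32; 119/64 } R={ 15/8; 2 } → 239/128
step 10: add B to get BBRBBRBBBB; options L={ 0; 1; 3/2; 7/4; 29/16; 59/32; 119/64; 239/128 } R={ 15/8; 2 } → 479/256
step 11: add R to get BBRBBRBBBBR; options L={ 0; 1; 3/2; 7/4; 29/16; 59/32; 119/64; 239/128 } R={ 479/256; 15/8; 2 } → 957/512
step 12: add R to get BBRBBRBBBBRR; options L={ 0; 1; 3/2; 7/4; 29/16; 59/32; 119/64; 239/128 } R={ 957/512; 479/256; 15/8; 2 } → 1913/1024
step 13: add R to get BBRBBRBBBBRRR; options L={ 0; 1; 3/2; 7/4; 29/16; 59/32; 119/64; 239/128 } R={ 1913/1024; 957/512; 479/256; 15/8; 2 } → 3825/2048
step 14: add R to get BBRBBRBBBBRRRR; options L={ 0; 1; 3/2; 7/4; 29/16; 59/32; 119/64; 239/128 } R={ 3825/2048; 1913/1024; 957/512; 479/256; 15/8; 2 } → 7649/4096
step 15: add R to get BBRBBRBBBBRRRRR; options L={ 0; 1; 3/2; 7/4; 29/16; 59/32; 119/64; 239/128 } R={ 7649/4096; 3825/2048; 1913/1024; 957/512; 479/256; 15/8; 2 } → 15297/8192

15297/8192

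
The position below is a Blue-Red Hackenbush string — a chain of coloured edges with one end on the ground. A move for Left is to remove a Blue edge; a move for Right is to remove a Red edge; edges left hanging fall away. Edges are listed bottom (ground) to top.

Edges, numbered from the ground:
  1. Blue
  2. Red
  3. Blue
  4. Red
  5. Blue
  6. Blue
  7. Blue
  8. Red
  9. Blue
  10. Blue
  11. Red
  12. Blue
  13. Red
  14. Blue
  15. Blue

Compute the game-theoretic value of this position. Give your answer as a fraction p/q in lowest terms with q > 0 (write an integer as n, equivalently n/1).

11991/16384

G_1 [B]  L=[0]  R=[none]  -> 1
G_2 [BR]  L=[0]  R=[1]  -> 1/2
G_3 [BRB]  L=[0; 1/2]  R=[1]  -> 3/4
G_4 [BRBR]  L=[0; 1/2]  R=[3/4; 1]  -> 5/8
G_5 [BRBRB]  L=[0; 1/2; 5/8]  R=[3/4; 1]  -> 11/16
G_6 [BRBRBB]  L=[0; 1/2; 5/8; 11/16]  R=[3/4; 1]  -> 23/32
G_7 [BRBRBBB]  L=[0; 1/2; 5/8; 11/16; 23/32]  R=[3/4; 1]  -> 47/64
G_8 [BRBRBBBR]  L=[0; 1/2; 5/8; 11/16; 23/32]  R=[47/64; 3/4; 1]  -> 93/128
G_9 [BRBRBBBRB]  L=[0; 1/2; 5/8; 11/16; 23/32; 93/128]  R=[47/64; 3/4; 1]  -> 187/256
G_10 [BRBRBBBRBB]  L=[0; 1/2; 5/8; 11/16; 23/32; 93/128; 187/256]  R=[47/64; 3/4; 1]  -> 375/512
G_11 [BRBRBBBRBBR]  L=[0; 1/2; 5/8; 11/16; 23/32; 93/128; 187/256]  R=[375/512; 47/64; 3/4; 1]  -> 749/1024
G_12 [BRBRBBBRBBRB]  L=[0; 1/2; 5/8; 11/16; 23/32; 93/128; 187/256; 749/1024]  R=[375/512; 47/64; 3/4; 1]  -> 1499/2048
G_13 [BRBRBBBRBBRBR]  L=[0; 1/2; 5/8; 11/16; 23/32; 93/128; 187/256; 749/1024]  R=[1499/2048; 375/512; 47/64; 3/4; 1]  -> 2997/4096
G_14 [BRBRBBBRBBRBRB]  L=[0; 1/2; 5/8; 11/16; 23/32; 93/128; 187/256; 749/1024; 2997/4096]  R=[1499/2048; 375/512; 47/64; 3/4; 1]  -> 5995/8192
G_15 [BRBRBBBRBBRBRBB]  L=[0; 1/2; 5/8; 11/16; 23/32; 93/128; 187/256; 749/1024; 2997/4096; 5995/8192]  R=[1499/2048; 375/512; 47/64; 3/4; 1]  -> 11991/16384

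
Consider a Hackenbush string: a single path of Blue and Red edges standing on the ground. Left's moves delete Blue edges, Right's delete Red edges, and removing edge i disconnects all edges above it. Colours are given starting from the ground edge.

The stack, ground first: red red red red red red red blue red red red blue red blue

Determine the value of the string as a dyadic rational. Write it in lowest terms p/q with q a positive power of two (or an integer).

-885/128

Build G(s[:k]) for k = 1..14, string s = red red red red red red red blue red red red blue red blue.
edge 1 of 14 (red): {  | 0 } so -1
edge 2 of 14 (red): {  | -1; 0 } so -2
edge 3 of 14 (red): {  | -2; -1; 0 } so -3
edge 4 of 14 (red): {  | -3; -2; -1; 0 } so -4
edge 5 of 14 (red): {  | -4; -3; -2; -1; 0 } so -5
edge 6 of 14 (red): {  | -5; -4; -3; -2; -1; 0 } so -6
edge 7 of 14 (red): {  | -6; -5; -4; -3; -2; -1; 0 } so -7
edge 8 of 14 (blue): { -7 | -6; -5; -4; -3; -2; -1; 0 } so -13/2
edge 9 of 14 (red): { -7 | -13/2; -6; -5; -4; -3; -2; -1; 0 } so -27/4
edge 10 of 14 (red): { -7 | -27/4; -13/2; -6; -5; -4; -3; -2; -1; 0 } so -55/8
edge 11 of 14 (red): { -7 | -55/8; -27/4; -13/2; -6; -5; -4; -3; -2; -1; 0 } so -111/16
edge 12 of 14 (blue): { -7; -111/16 | -55/8; -27/4; -13/2; -6; -5; -4; -3; -2; -1; 0 } so -221/32
edge 13 of 14 (red): { -7; -111/16 | -221/32; -55/8; -27/4; -13/2; -6; -5; -4; -3; -2; -1; 0 } so -443/64
edge 14 of 14 (blue): { -7; -111/16; -443/64 | -221/32; -55/8; -27/4; -13/2; -6; -5; -4; -3; -2; -1; 0 } so -885/128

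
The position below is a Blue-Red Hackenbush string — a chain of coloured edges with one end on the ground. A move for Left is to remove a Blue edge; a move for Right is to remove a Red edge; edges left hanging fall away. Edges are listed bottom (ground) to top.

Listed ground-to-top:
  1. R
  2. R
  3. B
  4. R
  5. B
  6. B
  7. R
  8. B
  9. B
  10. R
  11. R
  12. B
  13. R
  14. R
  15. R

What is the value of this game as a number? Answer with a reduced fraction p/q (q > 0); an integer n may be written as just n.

Prefix values for R R B R B B R B B R R B R R R via {L|R} + simplicity:
value(R) = { — | 0 } → -1
value(RR) = { — | -1 0 } → -2
value(RRB) = { -2 | -1 0 } → -3/2
value(RRBR) = { -2 | -3/2 -1 0 } → -7/4
value(RRBRB) = { -2 -7/4 | -3/2 -1 0 } → -13/8
value(RRBRBB) = { -2 -7/4 -13/8 | -3/2 -1 0 } → -25/16
value(RRBRBBR) = { -2 -7/4 -13/8 | -25/16 -3/2 -1 0 } → -51/32
value(RRBRBBRB) = { -2 -7/4 -13/8 -51/32 | -25/16 -3/2 -1 0 } → -101/64
value(RRBRBBRBB) = { -2 -7/4 -13/8 -51/32 -101/64 | -25/16 -3/2 -1 0 } → -201/128
value(RRBRBBRBBR) = { -2 -7/4 -13/8 -51/32 -101/64 | -201/128 -25/16 -3/2 -1 0 } → -403/256
value(RRBRBBRBBRR) = { -2 -7/4 -13/8 -51/32 -101/64 | -403/256 -201/128 -25/16 -3/2 -1 0 } → -807/512
value(RRBRBBRBBRRB) = { -2 -7/4 -13/8 -51/32 -101/64 -807/512 | -403/256 -201/128 -25/16 -3/2 -1 0 } → -1613/1024
value(RRBRBBRBBRRBR) = { -2 -7/4 -13/8 -51/32 -101/64 -807/512 | -1613/1024 -403/256 -201/128 -25/16 -3/2 -1 0 } → -3227/2048
value(RRBRBBRBBRRBRR) = { -2 -7/4 -13/8 -51/32 -101/64 -807/512 | -3227/2048 -1613/1024 -403/256 -201/128 -25/16 -3/2 -1 0 } → -6455/4096
value(RRBRBBRBBRRBRRR) = { -2 -7/4 -13/8 -51/32 -101/64 -807/512 | -6455/4096 -3227/2048 -1613/1024 -403/256 -201/128 -25/16 -3/2 -1 0 } → -12911/8192

-12911/8192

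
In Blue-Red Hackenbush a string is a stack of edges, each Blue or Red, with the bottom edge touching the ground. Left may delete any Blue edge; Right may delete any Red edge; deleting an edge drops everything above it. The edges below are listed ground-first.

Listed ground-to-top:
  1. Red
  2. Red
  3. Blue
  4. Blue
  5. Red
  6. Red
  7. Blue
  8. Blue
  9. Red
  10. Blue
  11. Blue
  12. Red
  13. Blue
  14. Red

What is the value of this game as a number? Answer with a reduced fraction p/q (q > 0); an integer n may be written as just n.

Recurse on prefixes of the 14-edge string Red Red Blue Blue Red Red Blue Blue Red Blue Blue Red Blue Red:
G(R) = { · | 0 } gives -1
G(RR) = { · | -1; 0 } gives -2
G(RRB) = { -2 | -1; 0 } gives -3/2
G(RRBB) = { -2; -3/2 | -1; 0 } gives -5/4
G(RRBBR) = { -2; -3/2 | -5/4; -1; 0 } gives -11/8
G(RRBBRR) = { -2; -3/2 | -11/8; -5/4; -1; 0 } gives -23/16
G(RRBBRRB) = { -2; -3/2; -23/16 | -11/8; -5/4; -1; 0 } gives -45/32
G(RRBBRRBB) = { -2; -3/2; -23/16; -45/32 | -11/8; -5/4; -1; 0 } gives -89/64
G(RRBBRRBBR) = { -2; -3/2; -23/16; -45/32 | -89/64; -11/8; -5/4; -1; 0 } gives -179/128
G(RRBBRRBBRB) = { -2; -3/2; -23/16; -45/32; -179/128 | -89/64; -11/8; -5/4; -1; 0 } gives -357/256
G(RRBBRRBBRBB) = { -2; -3/2; -23/16; -45/32; -179/128; -357/256 | -89/64; -11/8; -5/4; -1; 0 } gives -713/512
G(RRBBRRBBRBBR) = { -2; -3/2; -23/16; -45/32; -179/128; -357/256 | -713/512; -89/64; -11/8; -5/4; -1; 0 } gives -1427/1024
G(RRBBRRBBRBBRB) = { -2; -3/2; -23/16; -45/32; -179/128; -357/256; -1427/1024 | -713/512; -89/64; -11/8; -5/4; -1; 0 } gives -2853/2048
G(RRBBRRBBRBBRBR) = { -2; -3/2; -23/16; -45/32; -179/128; -357/256; -1427/1024 | -2853/2048; -713/512; -89/64; -11/8; -5/4; -1; 0 } gives -5707/4096

-5707/4096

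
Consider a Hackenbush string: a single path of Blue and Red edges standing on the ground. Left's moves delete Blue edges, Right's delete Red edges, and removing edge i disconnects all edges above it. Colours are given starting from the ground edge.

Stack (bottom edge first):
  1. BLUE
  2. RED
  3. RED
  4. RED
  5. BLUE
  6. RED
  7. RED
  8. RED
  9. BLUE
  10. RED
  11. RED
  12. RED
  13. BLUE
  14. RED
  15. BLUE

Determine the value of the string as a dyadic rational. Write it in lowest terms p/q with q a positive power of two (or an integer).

2187/16384

Recurse on prefixes of the 15-edge string BLUE RED RED RED BLUE RED RED RED BLUE RED RED RED BLUE RED BLUE:
v(B) = { 0 |  } — 1
v(BR) = { 0 | 1 } — 1/2
v(BRR) = { 0 | 1/2; 1 } — 1/4
v(BRRR) = { 0 | 1/4; 1/2; 1 } — 1/8
v(BRRRB) = { 0; 1/8 | 1/4; 1/2; 1 } — 3/16
v(BRRRBR) = { 0; 1/8 | 3/16; 1/4; 1/2; 1 } — 5/32
v(BRRRBRR) = { 0; 1/8 | 5/32; 3/16; 1/4; 1/2; 1 } — 9/64
v(BRRRBRRR) = { 0; 1/8 | 9/64; 5/32; 3/16; 1/4; 1/2; 1 } — 17/128
v(BRRRBRRRB) = { 0; 1/8; 17/128 | 9/64; 5/32; 3/16; 1/4; 1/2; 1 } — 35/256
v(BRRRBRRRBR) = { 0; 1/8; 17/128 | 35/256; 9/64; 5/32; 3/16; 1/4; 1/2; 1 } — 69/512
v(BRRRBRRRBRR) = { 0; 1/8; 17/128 | 69/512; 35/256; 9/64; 5/32; 3/16; 1/4; 1/2; 1 } — 137/1024
v(BRRRBRRRBRRR) = { 0; 1/8; 17/128 | 137/1024; 69/512; 35/256; 9/64; 5/32; 3/16; 1/4; 1/2; 1 } — 273/2048
v(BRRRBRRRBRRRB) = { 0; 1/8; 17/128; 273/2048 | 137/1024; 69/512; 35/256; 9/64; 5/32; 3/16; 1/4; 1/2; 1 } — 547/4096
v(BRRRBRRRBRRRBR) = { 0; 1/8; 17/128; 273/2048 | 547/4096; 137/1024; 69/512; 35/256; 9/64; 5/32; 3/16; 1/4; 1/2; 1 } — 1093/8192
v(BRRRBRRRBRRRBRB) = { 0; 1/8; 17/128; 273/2048; 1093/8192 | 547/4096; 137/1024; 69/512; 35/256; 9/64; 5/32; 3/16; 1/4; 1/2; 1 } — 2187/16384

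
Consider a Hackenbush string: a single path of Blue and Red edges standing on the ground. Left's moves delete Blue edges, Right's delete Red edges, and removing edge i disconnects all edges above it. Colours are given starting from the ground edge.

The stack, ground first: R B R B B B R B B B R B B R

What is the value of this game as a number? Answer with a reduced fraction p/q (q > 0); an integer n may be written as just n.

Build v(s[:k]) for k = 1..14, string s = R B R B B B R B B B R B B R.
v_1 [R]  L=[(no moves)]  R=[0]  gives -1
v_2 [RB]  L=[-1]  R=[0]  gives -1/2
v_3 [RBR]  L=[-1]  R=[-1/2 0]  gives -3/4
v_4 [RBRB]  L=[-1 -3/4]  R=[-1/2 0]  gives -5/8
v_5 [RBRBB]  L=[-1 -3/4 -5/8]  R=[-1/2 0]  gives -9/16
v_6 [RBRBBB]  L=[-1 -3/4 -5/8 -9/16]  R=[-1/2 0]  gives -17/32
v_7 [RBRBBBR]  L=[-1 -3/4 -5/8 -9/16]  R=[-17/32 -1/2 0]  gives -35/64
v_8 [RBRBBBRB]  L=[-1 -3/4 -5/8 -9/16 -35/64]  R=[-17/32 -1/2 0]  gives -69/128
v_9 [RBRBBBRBB]  L=[-1 -3/4 -5/8 -9/16 -35/64 -69/128]  R=[-17/32 -1/2 0]  gives -137/256
v_10 [RBRBBBRBBB]  L=[-1 -3/4 -5/8 -9/16 -35/64 -69/128 -137/256]  R=[-17/32 -1/2 0]  gives -273/512
v_11 [RBRBBBRBBBR]  L=[-1 -3/4 -5/8 -9/16 -35/64 -69/128 -137/256]  R=[-273/512 -17/32 -1/2 0]  gives -547/1024
v_12 [RBRBBBRBBBRB]  L=[-1 -3/4 -5/8 -9/16 -35/64 -69/128 -137/256 -547/1024]  R=[-273/512 -17/32 -1/2 0]  gives -1093/2048
v_13 [RBRBBBRBBBRBB]  L=[-1 -3/4 -5/8 -9/16 -35/64 -69/128 -137/256 -547/1024 -1093/2048]  R=[-273/512 -17/32 -1/2 0]  gives -2185/4096
v_14 [RBRBBBRBBBRBBR]  L=[-1 -3/4 -5/8 -9/16 -35/64 -69/128 -137/256 -547/1024 -1093/2048]  R=[-2185/4096 -273/512 -17/32 -1/2 0]  gives -4371/8192

-4371/8192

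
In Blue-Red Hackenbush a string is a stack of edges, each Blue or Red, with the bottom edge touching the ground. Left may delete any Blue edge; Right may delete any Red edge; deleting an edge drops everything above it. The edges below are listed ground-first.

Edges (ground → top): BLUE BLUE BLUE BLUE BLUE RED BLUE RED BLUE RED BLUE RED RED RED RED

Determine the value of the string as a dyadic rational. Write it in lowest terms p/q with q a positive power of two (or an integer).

1 of 15 · B · max L 0 · min R +∞ — 1
2 of 15 · BB · max L 1 · min R +∞ — 2
3 of 15 · BBB · max L 2 · min R +∞ — 3
4 of 15 · BBBB · max L 3 · min R +∞ — 4
5 of 15 · BBBBB · max L 4 · min R +∞ — 5
6 of 15 · BBBBBR · max L 4 · min R 5 — 9/2
7 of 15 · BBBBBRB · max L 9/2 · min R 5 — 19/4
8 of 15 · BBBBBRBR · max L 9/2 · min R 19/4 — 37/8
9 of 15 · BBBBBRBRB · max L 37/8 · min R 19/4 — 75/16
10 of 15 · BBBBBRBRBR · max L 37/8 · min R 75/16 — 149/32
11 of 15 · BBBBBRBRBRB · max L 149/32 · min R 75/16 — 299/64
12 of 15 · BBBBBRBRBRBR · max L 149/32 · min R 299/64 — 597/128
13 of 15 · BBBBBRBRBRBRR · max L 149/32 · min R 597/128 — 1193/256
14 of 15 · BBBBBRBRBRBRRR · max L 149/32 · min R 1193/256 — 2385/512
15 of 15 · BBBBBRBRBRBRRRR · max L 149/32 · min R 2385/512 — 4769/1024

4769/1024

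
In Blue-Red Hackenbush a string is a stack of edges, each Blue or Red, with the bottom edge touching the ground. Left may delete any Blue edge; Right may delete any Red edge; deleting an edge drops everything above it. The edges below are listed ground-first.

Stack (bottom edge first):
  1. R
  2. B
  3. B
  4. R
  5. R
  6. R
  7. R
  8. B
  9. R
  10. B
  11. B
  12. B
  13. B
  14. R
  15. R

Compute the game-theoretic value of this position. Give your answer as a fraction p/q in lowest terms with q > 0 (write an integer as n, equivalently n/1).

-7815/16384

Recurse on prefixes of the 15-edge string R B B R R R R B R B B B B R R:
step 1: add R to get R; options L={ — } R={ 0 } => -1
step 2: add B to get RB; options L={ -1 } R={ 0 } => -1/2
step 3: add B to get RBB; options L={ -1 -1/2 } R={ 0 } => -1/4
step 4: add R to get RBBR; options L={ -1 -1/2 } R={ -1/4 0 } => -3/8
step 5: add R to get RBBRR; options L={ -1 -1/2 } R={ -3/8 -1/4 0 } => -7/16
step 6: add R to get RBBRRR; options L={ -1 -1/2 } R={ -7/16 -3/8 -1/4 0 } => -15/32
step 7: add R to get RBBRRRR; options L={ -1 -1/2 } R={ -15/32 -7/16 -3/8 -1/4 0 } => -31/64
step 8: add B to get RBBRRRRB; options L={ -1 -1/2 -31/64 } R={ -15/32 -7/16 -3/8 -1/4 0 } => -61/128
step 9: add R to get RBBRRRRBR; options L={ -1 -1/2 -31/64 } R={ -61/128 -15/32 -7/16 -3/8 -1/4 0 } => -123/256
step 10: add B to get RBBRRRRBRB; options L={ -1 -1/2 -31/64 -123/256 } R={ -61/128 -15/32 -7/16 -3/8 -1/4 0 } => -245/512
step 11: add B to get RBBRRRRBRBB; options L={ -1 -1/2 -31/64 -123/256 -245/512 } R={ -61/128 -15/32 -7/16 -3/8 -1/4 0 } => -489/1024
step 12: add B to get RBBRRRRBRBBB; options L={ -1 -1/2 -31/64 -123/256 -245/512 -489/1024 } R={ -61/128 -15/32 -7/16 -3/8 -1/4 0 } => -977/2048
step 13: add B to get RBBRRRRBRBBBB; options L={ -1 -1/2 -31/64 -123/256 -245/512 -489/1024 -977/2048 } R={ -61/128 -15/32 -7/16 -3/8 -1/4 0 } => -1953/4096
step 14: add R to get RBBRRRRBRBBBBR; options L={ -1 -1/2 -31/64 -123/256 -245/512 -489/1024 -977/2048 } R={ -1953/4096 -61/128 -15/32 -7/16 -3/8 -1/4 0 } => -3907/8192
step 15: add R to get RBBRRRRBRBBBBRR; options L={ -1 -1/2 -31/64 -123/256 -245/512 -489/1024 -977/2048 } R={ -3907/8192 -1953/4096 -61/128 -15/32 -7/16 -3/8 -1/4 0 } => -7815/16384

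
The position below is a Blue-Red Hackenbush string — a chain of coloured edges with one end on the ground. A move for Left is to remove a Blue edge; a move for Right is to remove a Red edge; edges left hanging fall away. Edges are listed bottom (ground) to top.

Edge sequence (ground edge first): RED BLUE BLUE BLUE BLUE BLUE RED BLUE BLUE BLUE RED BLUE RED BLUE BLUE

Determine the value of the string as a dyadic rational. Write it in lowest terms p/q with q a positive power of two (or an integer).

R: Left { — }, Right { 0 } => simplest -1
RB: Left { -1 }, Right { 0 } => simplest -1/2
RBB: Left { -1; -1/2 }, Right { 0 } => simplest -1/4
RBBB: Left { -1; -1/2; -1/4 }, Right { 0 } => simplest -1/8
RBBBB: Left { -1; -1/2; -1/4; -1/8 }, Right { 0 } => simplest -1/16
RBBBBB: Left { -1; -1/2; -1/4; -1/8; -1/16 }, Right { 0 } => simplest -1/32
RBBBBBR: Left { -1; -1/2; -1/4; -1/8; -1/16 }, Right { -1/32; 0 } => simplest -3/64
RBBBBBRB: Left { -1; -1/2; -1/4; -1/8; -1/16; -3/64 }, Right { -1/32; 0 } => simplest -5/128
RBBBBBRBB: Left { -1; -1/2; -1/4; -1/8; -1/16; -3/64; -5/128 }, Right { -1/32; 0 } => simplest -9/256
RBBBBBRBBB: Left { -1; -1/2; -1/4; -1/8; -1/16; -3/64; -5/128; -9/256 }, Right { -1/32; 0 } => simplest -17/512
RBBBBBRBBBR: Left { -1; -1/2; -1/4; -1/8; -1/16; -3/64; -5/128; -9/256 }, Right { -17/512; -1/32; 0 } => simplest -35/1024
RBBBBBRBBBRB: Left { -1; -1/2; -1/4; -1/8; -1/16; -3/64; -5/128; -9/256; -35/1024 }, Right { -17/512; -1/32; 0 } => simplest -69/2048
RBBBBBRBBBRBR: Left { -1; -1/2; -1/4; -1/8; -1/16; -3/64; -5/128; -9/256; -35/1024 }, Right { -69/2048; -17/512; -1/32; 0 } => simplest -139/4096
RBBBBBRBBBRBRB: Left { -1; -1/2; -1/4; -1/8; -1/16; -3/64; -5/128; -9/256; -35/1024; -139/4096 }, Right { -69/2048; -17/512; -1/32; 0 } => simplest -277/8192
RBBBBBRBBBRBRBB: Left { -1; -1/2; -1/4; -1/8; -1/16; -3/64; -5/128; -9/256; -35/1024; -139/4096; -277/8192 }, Right { -69/2048; -17/512; -1/32; 0 } => simplest -553/16384

-553/16384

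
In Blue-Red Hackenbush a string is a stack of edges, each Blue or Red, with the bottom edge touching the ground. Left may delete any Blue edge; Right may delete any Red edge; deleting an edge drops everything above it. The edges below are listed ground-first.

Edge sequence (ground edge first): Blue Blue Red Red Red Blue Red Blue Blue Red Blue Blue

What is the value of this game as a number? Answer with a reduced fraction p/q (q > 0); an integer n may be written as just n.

Prefix values for Blue Blue Red Red Red Blue Red Blue Blue Red Blue Blue via {L|R} + simplicity:
v(B) = { 0 | none } => 1
v(BB) = { 0,1 | none } => 2
v(BBR) = { 0,1 | 2 } => 3/2
v(BBRR) = { 0,1 | 3/2,2 } => 5/4
v(BBRRR) = { 0,1 | 5/4,3/2,2 } => 9/8
v(BBRRRB) = { 0,1,9/8 | 5/4,3/2,2 } => 19/16
v(BBRRRBR) = { 0,1,9/8 | 19/16,5/4,3/2,2 } => 37/32
v(BBRRRBRB) = { 0,1,9/8,37/32 | 19/16,5/4,3/2,2 } => 75/64
v(BBRRRBRBB) = { 0,1,9/8,37/32,75/64 | 19/16,5/4,3/2,2 } => 151/128
v(BBRRRBRBBR) = { 0,1,9/8,37/32,75/64 | 151/128,19/16,5/4,3/2,2 } => 301/256
v(BBRRRBRBBRB) = { 0,1,9/8,37/32,75/64,301/256 | 151/128,19/16,5/4,3/2,2 } => 603/512
v(BBRRRBRBBRBB) = { 0,1,9/8,37/32,75/64,301/256,603/512 | 151/128,19/16,5/4,3/2,2 } => 1207/1024

1207/1024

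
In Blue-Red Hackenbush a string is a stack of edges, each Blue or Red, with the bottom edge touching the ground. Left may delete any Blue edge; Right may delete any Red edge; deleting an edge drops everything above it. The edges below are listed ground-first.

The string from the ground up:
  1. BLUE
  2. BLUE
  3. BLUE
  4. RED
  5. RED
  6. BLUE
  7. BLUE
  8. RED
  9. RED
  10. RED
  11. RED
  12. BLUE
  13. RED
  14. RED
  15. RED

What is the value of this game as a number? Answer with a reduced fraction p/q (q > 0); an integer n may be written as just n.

1 of 15 · B · max L 0 · min R +∞ = 1
2 of 15 · BB · max L 1 · min R +∞ = 2
3 of 15 · BBB · max L 2 · min R +∞ = 3
4 of 15 · BBBR · max L 2 · min R 3 = 5/2
5 of 15 · BBBRR · max L 2 · min R 5/2 = 9/4
6 of 15 · BBBRRB · max L 9/4 · min R 5/2 = 19/8
7 of 15 · BBBRRBB · max L 19/8 · min R 5/2 = 39/16
8 of 15 · BBBRRBBR · max L 19/8 · min R 39/16 = 77/32
9 of 15 · BBBRRBBRR · max L 19/8 · min R 77/32 = 153/64
10 of 15 · BBBRRBBRRR · max L 19/8 · min R 153/64 = 305/128
11 of 15 · BBBRRBBRRRR · max L 19/8 · min R 305/128 = 609/256
12 of 15 · BBBRRBBRRRRB · max L 609/256 · min R 305/128 = 1219/512
13 of 15 · BBBRRBBRRRRBR · max L 609/256 · min R 1219/512 = 2437/1024
14 of 15 · BBBRRBBRRRRBRR · max L 609/256 · min R 2437/1024 = 4873/2048
15 of 15 · BBBRRBBRRRRBRRR · max L 609/256 · min R 4873/2048 = 9745/4096

9745/4096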